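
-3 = -3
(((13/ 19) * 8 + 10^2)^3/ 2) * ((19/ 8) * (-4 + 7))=1509018012/ 361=4180105.30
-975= -975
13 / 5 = 2.60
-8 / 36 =-0.22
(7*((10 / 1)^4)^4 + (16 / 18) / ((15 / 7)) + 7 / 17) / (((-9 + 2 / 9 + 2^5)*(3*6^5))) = 160650000000000001897 / 1243265760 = 129216137988.07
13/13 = 1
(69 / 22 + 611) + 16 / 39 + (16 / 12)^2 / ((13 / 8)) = 1584659 / 2574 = 615.64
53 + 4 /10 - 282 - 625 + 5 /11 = -46923 /55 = -853.15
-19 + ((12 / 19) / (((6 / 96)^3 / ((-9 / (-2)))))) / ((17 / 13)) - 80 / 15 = 8877.81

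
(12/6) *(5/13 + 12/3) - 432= -5502/13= -423.23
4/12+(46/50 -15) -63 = -76.75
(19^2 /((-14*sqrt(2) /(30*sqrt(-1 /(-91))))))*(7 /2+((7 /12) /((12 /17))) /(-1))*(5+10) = -496375*sqrt(182) /2912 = -2299.61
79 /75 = 1.05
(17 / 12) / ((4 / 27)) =153 / 16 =9.56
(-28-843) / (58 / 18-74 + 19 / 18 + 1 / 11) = 172458 / 13787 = 12.51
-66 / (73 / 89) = -5874 / 73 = -80.47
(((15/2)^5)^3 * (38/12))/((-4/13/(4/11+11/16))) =-6669853773651123046875/46137344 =-144565187229917.77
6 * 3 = 18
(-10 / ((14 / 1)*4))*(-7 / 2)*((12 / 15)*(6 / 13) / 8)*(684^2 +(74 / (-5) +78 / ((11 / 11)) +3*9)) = 7019193 / 520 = 13498.45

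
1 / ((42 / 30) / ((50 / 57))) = 250 / 399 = 0.63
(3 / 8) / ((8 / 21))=63 / 64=0.98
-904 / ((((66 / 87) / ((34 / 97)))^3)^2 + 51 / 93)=-50294634103923611447 / 5748695158869167784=-8.75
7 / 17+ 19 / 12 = 407 / 204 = 2.00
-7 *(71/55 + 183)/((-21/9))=30408/55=552.87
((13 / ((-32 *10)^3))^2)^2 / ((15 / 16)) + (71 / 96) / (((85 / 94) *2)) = 7514255978267672576000000485537 / 18374686479671623680000000000000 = 0.41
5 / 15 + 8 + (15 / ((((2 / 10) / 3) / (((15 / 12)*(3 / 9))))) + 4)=1273 / 12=106.08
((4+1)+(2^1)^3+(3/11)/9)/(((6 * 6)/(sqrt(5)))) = 215 * sqrt(5)/594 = 0.81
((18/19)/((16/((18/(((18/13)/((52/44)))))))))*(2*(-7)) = -10647/836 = -12.74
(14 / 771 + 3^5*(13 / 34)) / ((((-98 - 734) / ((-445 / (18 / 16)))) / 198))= 11924538175 / 1363128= 8747.92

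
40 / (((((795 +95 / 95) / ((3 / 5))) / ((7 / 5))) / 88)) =3696 / 995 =3.71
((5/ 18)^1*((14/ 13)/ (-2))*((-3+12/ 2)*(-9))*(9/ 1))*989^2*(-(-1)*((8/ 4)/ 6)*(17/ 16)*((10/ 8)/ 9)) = 2909909975/ 1664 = 1748743.98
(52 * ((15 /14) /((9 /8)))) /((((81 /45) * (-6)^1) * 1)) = -2600 /567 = -4.59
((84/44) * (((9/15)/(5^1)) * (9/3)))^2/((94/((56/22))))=0.01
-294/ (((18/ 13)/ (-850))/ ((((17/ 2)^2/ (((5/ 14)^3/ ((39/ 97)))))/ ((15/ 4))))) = 30690972.76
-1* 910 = -910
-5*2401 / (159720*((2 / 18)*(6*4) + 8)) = -2401 / 340736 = -0.01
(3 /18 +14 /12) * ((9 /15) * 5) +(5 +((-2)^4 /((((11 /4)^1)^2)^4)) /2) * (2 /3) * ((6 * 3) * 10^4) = 128679100595524 /214358881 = 600297.50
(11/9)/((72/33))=121/216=0.56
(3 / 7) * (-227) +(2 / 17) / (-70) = -57886 / 595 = -97.29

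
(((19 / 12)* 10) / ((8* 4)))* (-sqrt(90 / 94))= -95* sqrt(235) / 3008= -0.48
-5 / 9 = -0.56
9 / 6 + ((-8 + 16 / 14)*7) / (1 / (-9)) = 867 / 2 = 433.50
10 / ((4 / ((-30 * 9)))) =-675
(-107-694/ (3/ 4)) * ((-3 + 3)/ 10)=0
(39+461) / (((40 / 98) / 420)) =514500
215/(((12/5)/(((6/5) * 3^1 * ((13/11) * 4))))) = 1524.55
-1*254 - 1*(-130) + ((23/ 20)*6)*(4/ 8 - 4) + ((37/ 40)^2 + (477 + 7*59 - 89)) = 1045929/ 1600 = 653.71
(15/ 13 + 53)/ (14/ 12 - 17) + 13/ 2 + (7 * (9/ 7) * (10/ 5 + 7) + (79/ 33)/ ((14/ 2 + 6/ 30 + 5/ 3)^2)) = 2127590407/ 25295270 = 84.11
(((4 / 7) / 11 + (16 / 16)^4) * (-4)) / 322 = -162 / 12397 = -0.01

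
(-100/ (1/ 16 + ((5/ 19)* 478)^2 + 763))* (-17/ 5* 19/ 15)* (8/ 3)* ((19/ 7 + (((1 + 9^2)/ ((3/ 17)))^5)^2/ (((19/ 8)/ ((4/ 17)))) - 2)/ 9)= 1147236402152576490711725810109077913088/ 3207494132741367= 357673733660757009861569.80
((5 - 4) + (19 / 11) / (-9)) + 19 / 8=2521 / 792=3.18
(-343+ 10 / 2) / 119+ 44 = 4898 / 119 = 41.16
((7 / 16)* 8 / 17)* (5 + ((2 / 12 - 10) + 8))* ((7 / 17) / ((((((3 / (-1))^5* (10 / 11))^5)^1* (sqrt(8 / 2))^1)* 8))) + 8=37611480288618397261519 / 4701435036077318400000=8.00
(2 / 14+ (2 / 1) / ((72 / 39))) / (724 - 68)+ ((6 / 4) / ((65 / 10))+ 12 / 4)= 2315707 / 716352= 3.23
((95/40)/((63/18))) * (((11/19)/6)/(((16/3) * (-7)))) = -11/6272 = -0.00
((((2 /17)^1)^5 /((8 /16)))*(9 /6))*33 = 3168 /1419857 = 0.00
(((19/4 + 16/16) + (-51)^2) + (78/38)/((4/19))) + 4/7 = 36639/14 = 2617.07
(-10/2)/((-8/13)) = 8.12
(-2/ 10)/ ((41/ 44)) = -44/ 205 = -0.21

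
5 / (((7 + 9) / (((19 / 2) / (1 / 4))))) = 95 / 8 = 11.88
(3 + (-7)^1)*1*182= -728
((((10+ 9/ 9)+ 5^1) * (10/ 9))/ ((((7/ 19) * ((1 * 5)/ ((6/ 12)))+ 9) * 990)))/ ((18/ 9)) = 152/ 214731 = 0.00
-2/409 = -0.00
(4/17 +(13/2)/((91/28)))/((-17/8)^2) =2432/4913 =0.50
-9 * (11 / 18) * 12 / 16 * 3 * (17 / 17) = -99 / 8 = -12.38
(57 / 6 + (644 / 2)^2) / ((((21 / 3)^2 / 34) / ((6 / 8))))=10576737 / 196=53962.94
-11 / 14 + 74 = 1025 / 14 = 73.21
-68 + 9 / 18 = -135 / 2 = -67.50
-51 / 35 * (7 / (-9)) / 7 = 17 / 105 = 0.16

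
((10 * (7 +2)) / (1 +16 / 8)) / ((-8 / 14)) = -105 / 2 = -52.50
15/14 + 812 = 11383/14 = 813.07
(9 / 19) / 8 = 9 / 152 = 0.06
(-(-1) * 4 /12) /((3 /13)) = 13 /9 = 1.44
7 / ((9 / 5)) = 35 / 9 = 3.89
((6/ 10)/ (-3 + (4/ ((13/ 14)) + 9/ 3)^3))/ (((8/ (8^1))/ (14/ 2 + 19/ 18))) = 63713/ 5104704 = 0.01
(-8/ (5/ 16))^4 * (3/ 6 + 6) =1744830464/ 625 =2791728.74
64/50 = 32/25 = 1.28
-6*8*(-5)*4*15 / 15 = 960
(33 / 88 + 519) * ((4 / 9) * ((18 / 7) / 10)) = 831 / 14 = 59.36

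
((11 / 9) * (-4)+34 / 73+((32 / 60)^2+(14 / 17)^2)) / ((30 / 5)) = -0.58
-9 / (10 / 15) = -13.50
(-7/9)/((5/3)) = -0.47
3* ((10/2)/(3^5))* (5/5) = 5/81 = 0.06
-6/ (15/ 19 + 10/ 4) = -228/ 125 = -1.82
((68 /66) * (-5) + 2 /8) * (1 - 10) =44.11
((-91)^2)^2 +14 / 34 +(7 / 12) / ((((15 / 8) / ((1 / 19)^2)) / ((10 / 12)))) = 11362802531087 / 165699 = 68574961.41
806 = 806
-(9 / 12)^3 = -27 / 64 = -0.42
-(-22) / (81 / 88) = 1936 / 81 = 23.90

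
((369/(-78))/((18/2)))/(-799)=41/62322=0.00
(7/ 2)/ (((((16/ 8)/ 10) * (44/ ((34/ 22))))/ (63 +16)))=47005/ 968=48.56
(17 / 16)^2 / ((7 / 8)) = 289 / 224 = 1.29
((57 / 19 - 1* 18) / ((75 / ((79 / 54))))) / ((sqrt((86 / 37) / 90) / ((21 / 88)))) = -553* sqrt(7955) / 113520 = -0.43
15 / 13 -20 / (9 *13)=115 / 117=0.98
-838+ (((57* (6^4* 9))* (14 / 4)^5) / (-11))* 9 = -6285449875 / 22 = -285702267.05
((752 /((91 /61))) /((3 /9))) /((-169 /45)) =-6192720 /15379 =-402.67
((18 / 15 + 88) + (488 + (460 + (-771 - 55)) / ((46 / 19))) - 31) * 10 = 90856 / 23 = 3950.26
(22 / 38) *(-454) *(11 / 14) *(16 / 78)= -219736 / 5187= -42.36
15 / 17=0.88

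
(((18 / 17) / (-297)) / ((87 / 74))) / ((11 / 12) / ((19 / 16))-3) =2812 / 2066163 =0.00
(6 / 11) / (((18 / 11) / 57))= 19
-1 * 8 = -8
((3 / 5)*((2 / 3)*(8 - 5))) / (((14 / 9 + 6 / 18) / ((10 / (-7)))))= -108 / 119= -0.91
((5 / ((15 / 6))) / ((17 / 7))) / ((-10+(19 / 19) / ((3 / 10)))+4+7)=0.19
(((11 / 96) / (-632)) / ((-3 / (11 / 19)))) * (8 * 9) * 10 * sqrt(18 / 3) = 605 * sqrt(6) / 24016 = 0.06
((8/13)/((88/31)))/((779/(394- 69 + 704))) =31899/111397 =0.29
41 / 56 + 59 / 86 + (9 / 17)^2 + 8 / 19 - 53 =-672758411 / 13222328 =-50.88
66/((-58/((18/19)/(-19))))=594/10469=0.06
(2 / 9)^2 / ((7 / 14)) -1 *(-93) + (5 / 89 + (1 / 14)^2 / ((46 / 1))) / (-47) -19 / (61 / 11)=16709762326787 / 186344518248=89.67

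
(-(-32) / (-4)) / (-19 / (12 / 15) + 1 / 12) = 24 / 71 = 0.34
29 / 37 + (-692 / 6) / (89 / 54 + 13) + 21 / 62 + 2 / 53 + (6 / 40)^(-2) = 37.73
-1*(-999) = 999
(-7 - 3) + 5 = -5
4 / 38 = 2 / 19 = 0.11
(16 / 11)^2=256 / 121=2.12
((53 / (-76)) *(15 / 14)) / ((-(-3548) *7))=-795 / 26425504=-0.00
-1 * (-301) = 301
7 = 7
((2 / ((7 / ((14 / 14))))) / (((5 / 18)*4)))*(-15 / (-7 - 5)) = 9 / 28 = 0.32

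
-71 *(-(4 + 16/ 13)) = 371.38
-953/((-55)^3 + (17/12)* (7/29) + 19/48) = 1326576/231592973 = 0.01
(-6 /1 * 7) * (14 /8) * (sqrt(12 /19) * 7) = -1029 * sqrt(57) /19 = -408.88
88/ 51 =1.73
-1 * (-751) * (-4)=-3004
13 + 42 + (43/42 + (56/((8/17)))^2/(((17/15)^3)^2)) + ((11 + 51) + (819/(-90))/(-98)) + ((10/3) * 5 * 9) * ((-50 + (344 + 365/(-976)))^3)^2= 52049239141758812691299018110150298430269/541446879251644777758720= 96129908835559514.13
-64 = -64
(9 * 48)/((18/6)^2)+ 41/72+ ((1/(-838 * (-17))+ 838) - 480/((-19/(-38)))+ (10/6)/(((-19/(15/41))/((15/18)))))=-29347251935/399514824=-73.46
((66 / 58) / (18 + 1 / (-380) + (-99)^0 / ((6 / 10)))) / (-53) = -37620 / 34454929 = -0.00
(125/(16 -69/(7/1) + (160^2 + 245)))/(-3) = -875/542874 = -0.00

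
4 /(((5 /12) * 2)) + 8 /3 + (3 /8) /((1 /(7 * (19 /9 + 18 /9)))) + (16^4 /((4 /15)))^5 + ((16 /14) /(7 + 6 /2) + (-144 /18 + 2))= 753069880065118735171584010393 /840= 896511761982284208537600000.00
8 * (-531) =-4248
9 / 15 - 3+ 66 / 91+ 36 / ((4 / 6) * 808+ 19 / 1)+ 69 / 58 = -378897 / 901030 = -0.42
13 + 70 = 83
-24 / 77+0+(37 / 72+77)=428009 / 5544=77.20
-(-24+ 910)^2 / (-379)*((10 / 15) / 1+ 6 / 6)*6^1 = 7849960 / 379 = 20712.30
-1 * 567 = -567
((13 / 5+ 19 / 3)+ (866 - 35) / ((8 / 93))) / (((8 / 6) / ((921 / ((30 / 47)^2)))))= 786884057671 / 48000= 16393417.87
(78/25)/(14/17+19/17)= 442/275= 1.61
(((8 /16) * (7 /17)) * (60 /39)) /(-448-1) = -0.00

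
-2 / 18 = -1 / 9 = -0.11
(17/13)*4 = 68/13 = 5.23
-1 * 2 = -2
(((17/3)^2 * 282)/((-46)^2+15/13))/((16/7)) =72709/38856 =1.87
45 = 45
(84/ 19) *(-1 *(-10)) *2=1680/ 19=88.42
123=123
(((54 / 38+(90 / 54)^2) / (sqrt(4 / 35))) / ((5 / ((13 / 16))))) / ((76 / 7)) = 32669 * sqrt(35) / 1039680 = 0.19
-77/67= -1.15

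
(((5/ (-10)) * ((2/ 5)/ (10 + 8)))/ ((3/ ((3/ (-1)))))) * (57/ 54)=19/ 1620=0.01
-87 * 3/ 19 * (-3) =783/ 19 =41.21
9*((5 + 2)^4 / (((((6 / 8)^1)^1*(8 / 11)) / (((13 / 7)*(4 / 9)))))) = 98098 / 3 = 32699.33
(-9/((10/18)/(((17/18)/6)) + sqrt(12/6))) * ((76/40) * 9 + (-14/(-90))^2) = -1179001/22665 + 20043017 * sqrt(2)/1359900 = -31.18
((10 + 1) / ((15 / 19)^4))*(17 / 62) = 24370027 / 3138750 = 7.76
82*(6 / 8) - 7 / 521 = 61.49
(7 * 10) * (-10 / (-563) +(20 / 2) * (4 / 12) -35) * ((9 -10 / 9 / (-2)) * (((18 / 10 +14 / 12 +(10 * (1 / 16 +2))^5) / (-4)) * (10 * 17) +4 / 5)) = 2508909975845100339365 / 747159552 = 3357930671071.85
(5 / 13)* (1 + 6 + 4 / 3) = 125 / 39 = 3.21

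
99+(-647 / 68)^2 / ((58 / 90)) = 32112909 / 134096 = 239.48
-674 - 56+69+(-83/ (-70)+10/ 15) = -138421/ 210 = -659.15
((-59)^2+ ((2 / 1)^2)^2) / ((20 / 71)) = 248287 / 20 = 12414.35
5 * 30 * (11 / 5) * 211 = 69630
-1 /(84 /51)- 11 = -325 /28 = -11.61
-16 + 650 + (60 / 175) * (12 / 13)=634.32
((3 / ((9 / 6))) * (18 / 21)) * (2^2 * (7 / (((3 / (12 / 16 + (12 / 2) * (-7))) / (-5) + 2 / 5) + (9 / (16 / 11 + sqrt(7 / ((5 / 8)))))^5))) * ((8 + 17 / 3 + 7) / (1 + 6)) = 622091394514677159838515200 / 208868726734079573968034907 + 25269101393208881472000000 * sqrt(70) / 69622908911359857989344969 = 6.01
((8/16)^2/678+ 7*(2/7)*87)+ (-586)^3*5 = -2728679087471/2712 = -1006150106.00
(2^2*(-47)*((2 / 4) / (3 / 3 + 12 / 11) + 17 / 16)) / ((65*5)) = -22513 / 29900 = -0.75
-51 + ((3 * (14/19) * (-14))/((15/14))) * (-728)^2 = -1454280941/95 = -15308220.43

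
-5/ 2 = -2.50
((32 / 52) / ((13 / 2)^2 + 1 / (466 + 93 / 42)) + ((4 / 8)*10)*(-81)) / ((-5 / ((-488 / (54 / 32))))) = -3036076126336 / 129618567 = -23423.16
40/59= 0.68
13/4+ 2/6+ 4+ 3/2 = 109/12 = 9.08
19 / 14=1.36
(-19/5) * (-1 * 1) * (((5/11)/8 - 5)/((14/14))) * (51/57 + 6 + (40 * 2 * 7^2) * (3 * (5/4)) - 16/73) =-1774639833/6424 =-276251.53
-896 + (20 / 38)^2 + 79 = -294837 / 361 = -816.72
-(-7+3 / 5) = 32 / 5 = 6.40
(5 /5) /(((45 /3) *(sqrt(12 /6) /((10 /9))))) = sqrt(2) /27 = 0.05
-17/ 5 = -3.40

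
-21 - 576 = -597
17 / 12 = 1.42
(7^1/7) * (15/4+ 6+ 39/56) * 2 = 585/28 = 20.89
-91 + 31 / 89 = -8068 / 89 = -90.65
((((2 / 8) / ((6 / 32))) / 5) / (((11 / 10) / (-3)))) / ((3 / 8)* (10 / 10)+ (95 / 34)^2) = -18496 / 208087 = -0.09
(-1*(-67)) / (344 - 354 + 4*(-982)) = -67 / 3938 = -0.02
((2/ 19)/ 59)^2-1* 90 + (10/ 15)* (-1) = -341806340/ 3769923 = -90.67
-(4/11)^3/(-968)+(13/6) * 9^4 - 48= 4563380101/322102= 14167.50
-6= -6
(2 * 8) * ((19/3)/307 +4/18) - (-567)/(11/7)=11084443/30393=364.70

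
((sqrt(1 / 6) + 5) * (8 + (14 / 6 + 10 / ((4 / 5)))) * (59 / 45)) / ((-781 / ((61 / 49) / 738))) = -493063 / 1525096188 - 493063 * sqrt(6) / 45752885640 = -0.00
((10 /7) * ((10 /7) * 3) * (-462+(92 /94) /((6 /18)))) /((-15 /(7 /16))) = 26970 /329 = 81.98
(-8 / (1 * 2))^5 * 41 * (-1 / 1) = 41984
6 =6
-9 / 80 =-0.11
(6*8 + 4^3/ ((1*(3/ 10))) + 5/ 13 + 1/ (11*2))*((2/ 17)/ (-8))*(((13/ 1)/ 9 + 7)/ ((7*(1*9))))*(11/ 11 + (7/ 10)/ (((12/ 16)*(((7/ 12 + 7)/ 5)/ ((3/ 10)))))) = -4267267/ 6981390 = -0.61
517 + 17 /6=3119 /6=519.83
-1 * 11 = -11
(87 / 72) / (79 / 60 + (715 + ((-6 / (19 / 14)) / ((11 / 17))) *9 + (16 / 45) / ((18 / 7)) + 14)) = 818235 / 452994386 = 0.00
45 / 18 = 5 / 2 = 2.50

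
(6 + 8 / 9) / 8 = 31 / 36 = 0.86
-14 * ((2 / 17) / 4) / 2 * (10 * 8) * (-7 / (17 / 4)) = 7840 / 289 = 27.13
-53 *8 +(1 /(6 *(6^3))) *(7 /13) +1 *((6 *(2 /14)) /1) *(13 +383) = -9973967 /117936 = -84.57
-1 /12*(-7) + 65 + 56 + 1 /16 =5839 /48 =121.65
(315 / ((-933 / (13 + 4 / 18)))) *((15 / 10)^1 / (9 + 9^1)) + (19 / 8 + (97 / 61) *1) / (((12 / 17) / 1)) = 5.25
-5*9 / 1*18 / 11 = -810 / 11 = -73.64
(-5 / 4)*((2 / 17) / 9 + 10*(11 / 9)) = -260 / 17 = -15.29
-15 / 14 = -1.07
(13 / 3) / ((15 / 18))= 26 / 5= 5.20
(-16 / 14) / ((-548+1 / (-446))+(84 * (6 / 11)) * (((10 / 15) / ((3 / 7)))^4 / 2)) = 28611792 / 10361237341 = 0.00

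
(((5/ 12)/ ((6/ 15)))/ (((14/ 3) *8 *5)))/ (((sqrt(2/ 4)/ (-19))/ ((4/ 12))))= -0.05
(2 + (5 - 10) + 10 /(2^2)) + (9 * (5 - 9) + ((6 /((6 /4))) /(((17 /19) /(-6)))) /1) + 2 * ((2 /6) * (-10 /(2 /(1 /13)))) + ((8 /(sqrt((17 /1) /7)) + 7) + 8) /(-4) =-178559 /2652 - 2 * sqrt(119) /17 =-68.61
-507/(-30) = 169/10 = 16.90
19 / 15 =1.27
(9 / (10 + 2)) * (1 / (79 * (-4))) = -3 / 1264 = -0.00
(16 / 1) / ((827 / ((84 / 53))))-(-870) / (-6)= -6354151 / 43831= -144.97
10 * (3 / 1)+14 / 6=97 / 3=32.33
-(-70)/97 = 70/97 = 0.72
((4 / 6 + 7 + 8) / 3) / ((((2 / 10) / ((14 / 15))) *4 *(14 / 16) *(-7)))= -0.99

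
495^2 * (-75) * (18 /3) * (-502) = 55351147500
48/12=4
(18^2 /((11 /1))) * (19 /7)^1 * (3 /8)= 4617 /154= 29.98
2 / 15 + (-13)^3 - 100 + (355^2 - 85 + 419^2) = 4488062 / 15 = 299204.13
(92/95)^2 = 8464/9025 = 0.94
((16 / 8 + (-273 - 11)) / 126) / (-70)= 47 / 1470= 0.03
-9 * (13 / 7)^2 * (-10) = 310.41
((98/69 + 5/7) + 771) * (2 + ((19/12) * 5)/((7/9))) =31834396/3381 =9415.67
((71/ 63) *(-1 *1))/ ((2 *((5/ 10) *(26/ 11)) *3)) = -781/ 4914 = -0.16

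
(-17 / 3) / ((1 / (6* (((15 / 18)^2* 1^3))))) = -425 / 18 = -23.61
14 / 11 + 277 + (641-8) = 10024 / 11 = 911.27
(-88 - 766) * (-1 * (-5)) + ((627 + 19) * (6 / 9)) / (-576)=-1844963 / 432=-4270.75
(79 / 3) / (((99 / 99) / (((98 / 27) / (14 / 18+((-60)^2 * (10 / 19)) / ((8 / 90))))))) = 147098 / 32806197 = 0.00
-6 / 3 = -2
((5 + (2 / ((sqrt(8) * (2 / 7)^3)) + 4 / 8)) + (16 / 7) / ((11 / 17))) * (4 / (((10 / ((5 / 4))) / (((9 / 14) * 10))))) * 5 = 312975 / 2156 + 11025 * sqrt(2) / 32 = 632.41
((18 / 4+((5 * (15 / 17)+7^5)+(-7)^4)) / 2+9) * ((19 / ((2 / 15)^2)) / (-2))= -2795794425 / 544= -5139327.99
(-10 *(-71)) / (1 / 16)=11360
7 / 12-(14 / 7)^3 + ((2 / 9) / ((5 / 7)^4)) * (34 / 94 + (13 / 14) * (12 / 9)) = -19196599 / 3172500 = -6.05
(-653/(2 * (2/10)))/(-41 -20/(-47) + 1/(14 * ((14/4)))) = 7519295/186792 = 40.25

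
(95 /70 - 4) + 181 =2497 /14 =178.36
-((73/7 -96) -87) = 1208/7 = 172.57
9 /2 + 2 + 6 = 12.50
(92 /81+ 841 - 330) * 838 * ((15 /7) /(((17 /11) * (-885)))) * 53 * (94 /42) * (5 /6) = -2381335555885 /35828163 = -66465.47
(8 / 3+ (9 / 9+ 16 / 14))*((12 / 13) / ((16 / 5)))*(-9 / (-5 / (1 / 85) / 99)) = 89991 / 30940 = 2.91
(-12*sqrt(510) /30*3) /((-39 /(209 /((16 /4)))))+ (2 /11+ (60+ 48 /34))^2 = 209*sqrt(510) /130+ 132664324 /34969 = 3830.08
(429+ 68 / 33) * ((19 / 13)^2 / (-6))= -5135225 / 33462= -153.46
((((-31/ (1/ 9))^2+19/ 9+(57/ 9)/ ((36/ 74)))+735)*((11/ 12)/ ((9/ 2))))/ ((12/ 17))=793613227/ 34992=22679.85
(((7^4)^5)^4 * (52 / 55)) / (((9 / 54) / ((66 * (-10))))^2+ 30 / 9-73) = -85857094447857999117864032391449624253355465020977913788735487976447192320 / 156069257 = -550121760673583517590937400000000000000000000000000000000000000000.00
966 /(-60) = -161 /10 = -16.10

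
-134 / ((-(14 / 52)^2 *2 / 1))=45292 / 49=924.33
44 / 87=0.51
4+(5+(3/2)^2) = 45/4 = 11.25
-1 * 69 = -69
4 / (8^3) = 1 / 128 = 0.01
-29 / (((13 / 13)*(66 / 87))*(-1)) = 841 / 22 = 38.23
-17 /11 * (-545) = 9265 /11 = 842.27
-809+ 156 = -653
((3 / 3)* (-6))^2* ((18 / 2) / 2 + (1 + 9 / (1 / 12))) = 4086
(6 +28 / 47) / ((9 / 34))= 24.92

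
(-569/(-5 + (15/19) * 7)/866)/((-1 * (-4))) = -10811/34640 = -0.31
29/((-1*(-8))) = 29/8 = 3.62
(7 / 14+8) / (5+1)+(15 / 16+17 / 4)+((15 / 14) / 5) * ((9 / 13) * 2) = 30143 / 4368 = 6.90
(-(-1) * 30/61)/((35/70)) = 60/61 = 0.98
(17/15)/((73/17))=289/1095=0.26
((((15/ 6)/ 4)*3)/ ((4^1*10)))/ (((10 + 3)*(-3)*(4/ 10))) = -0.00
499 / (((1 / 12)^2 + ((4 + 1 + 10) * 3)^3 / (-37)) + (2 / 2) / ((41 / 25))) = -109005552 / 537867283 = -0.20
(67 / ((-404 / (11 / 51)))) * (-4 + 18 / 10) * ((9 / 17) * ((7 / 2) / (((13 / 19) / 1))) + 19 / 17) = 0.30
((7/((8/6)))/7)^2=9/16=0.56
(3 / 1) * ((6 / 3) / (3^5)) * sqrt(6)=2 * sqrt(6) / 81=0.06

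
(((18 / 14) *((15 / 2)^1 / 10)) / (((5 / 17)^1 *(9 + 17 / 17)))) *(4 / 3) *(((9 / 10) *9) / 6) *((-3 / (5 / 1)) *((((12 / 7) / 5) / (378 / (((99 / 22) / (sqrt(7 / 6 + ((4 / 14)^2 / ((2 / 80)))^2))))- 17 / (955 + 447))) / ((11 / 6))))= -438475146696 *sqrt(1022442) / 1934351728374209375- 2658372858 / 276335961196315625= -0.00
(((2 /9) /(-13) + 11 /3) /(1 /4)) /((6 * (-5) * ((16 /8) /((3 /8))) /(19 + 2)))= -2989 /1560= -1.92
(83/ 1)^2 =6889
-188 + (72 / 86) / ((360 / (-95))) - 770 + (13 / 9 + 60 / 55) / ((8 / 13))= -32492863 / 34056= -954.10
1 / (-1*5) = -1 / 5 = -0.20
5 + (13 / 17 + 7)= 217 / 17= 12.76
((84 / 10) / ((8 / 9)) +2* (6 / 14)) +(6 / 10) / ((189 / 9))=1447 / 140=10.34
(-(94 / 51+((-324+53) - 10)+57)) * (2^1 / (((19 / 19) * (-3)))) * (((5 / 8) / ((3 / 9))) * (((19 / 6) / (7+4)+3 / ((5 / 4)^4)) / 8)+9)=-169595989 / 122400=-1385.59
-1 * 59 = -59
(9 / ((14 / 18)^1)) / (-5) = -81 / 35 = -2.31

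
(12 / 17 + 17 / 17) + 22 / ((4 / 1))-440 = -432.79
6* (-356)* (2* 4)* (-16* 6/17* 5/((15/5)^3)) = 911360/51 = 17869.80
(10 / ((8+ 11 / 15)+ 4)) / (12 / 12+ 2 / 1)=50 / 191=0.26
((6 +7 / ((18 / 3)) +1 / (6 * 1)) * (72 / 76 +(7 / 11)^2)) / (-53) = -6218 / 33231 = -0.19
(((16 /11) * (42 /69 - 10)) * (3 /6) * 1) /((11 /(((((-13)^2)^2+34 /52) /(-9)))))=71289888 /36179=1970.48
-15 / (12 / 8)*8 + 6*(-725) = -4430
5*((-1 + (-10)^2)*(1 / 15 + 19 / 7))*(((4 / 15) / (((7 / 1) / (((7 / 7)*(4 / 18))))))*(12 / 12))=25696 / 2205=11.65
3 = 3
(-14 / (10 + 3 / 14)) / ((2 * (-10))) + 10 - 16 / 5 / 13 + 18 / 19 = 146307 / 13585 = 10.77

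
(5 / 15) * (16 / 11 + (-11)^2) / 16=449 / 176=2.55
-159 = -159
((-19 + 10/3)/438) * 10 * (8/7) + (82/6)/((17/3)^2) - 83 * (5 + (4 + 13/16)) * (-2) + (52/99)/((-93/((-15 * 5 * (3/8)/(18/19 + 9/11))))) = 66044137715761/40543201944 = 1628.98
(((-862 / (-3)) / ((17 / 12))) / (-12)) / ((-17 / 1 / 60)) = 17240 / 289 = 59.65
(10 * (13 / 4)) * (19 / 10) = 247 / 4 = 61.75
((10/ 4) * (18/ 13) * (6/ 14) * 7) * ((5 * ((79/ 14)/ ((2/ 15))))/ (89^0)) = 799875/ 364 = 2197.46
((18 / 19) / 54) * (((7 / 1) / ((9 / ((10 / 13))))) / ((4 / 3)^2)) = 35 / 5928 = 0.01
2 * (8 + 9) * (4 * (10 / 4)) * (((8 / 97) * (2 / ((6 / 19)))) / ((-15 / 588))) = -2025856 / 291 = -6961.70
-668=-668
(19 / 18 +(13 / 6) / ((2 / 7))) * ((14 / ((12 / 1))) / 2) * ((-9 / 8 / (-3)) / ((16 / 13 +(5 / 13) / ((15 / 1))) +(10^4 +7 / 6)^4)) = 254709 / 1348469102082161699048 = 0.00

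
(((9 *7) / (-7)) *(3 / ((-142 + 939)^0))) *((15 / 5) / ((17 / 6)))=-486 / 17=-28.59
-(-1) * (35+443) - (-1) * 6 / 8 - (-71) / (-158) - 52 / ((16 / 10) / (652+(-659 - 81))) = 1054903 / 316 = 3338.30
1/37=0.03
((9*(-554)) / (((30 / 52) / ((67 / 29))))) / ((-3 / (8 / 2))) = 3860272 / 145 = 26622.57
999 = 999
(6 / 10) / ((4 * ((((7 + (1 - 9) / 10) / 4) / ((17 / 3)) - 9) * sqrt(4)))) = -17 / 1978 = -0.01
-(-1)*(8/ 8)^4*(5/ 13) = 5/ 13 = 0.38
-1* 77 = -77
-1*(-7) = 7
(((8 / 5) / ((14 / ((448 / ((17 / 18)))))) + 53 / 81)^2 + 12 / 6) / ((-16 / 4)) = -142792135459 / 189612900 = -753.07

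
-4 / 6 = -2 / 3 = -0.67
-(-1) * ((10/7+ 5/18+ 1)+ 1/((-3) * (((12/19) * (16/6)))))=5057/2016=2.51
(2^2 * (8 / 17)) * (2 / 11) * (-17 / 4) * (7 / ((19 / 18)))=-2016 / 209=-9.65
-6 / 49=-0.12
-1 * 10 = -10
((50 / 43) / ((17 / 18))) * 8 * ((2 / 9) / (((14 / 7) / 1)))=800 / 731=1.09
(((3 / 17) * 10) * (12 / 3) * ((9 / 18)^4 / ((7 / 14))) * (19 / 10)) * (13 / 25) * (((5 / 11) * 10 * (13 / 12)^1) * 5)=16055 / 748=21.46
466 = 466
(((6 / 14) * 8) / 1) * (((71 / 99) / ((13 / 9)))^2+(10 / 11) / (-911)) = 109770264 / 130403273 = 0.84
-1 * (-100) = 100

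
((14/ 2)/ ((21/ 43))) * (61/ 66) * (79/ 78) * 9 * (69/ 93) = 4765991/ 53196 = 89.59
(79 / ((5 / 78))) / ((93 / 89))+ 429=249301 / 155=1608.39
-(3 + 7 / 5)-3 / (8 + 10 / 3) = -793 / 170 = -4.66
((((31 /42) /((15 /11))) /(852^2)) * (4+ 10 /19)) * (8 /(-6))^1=-14663 /3258401580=-0.00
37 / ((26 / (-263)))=-9731 / 26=-374.27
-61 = -61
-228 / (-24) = 19 / 2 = 9.50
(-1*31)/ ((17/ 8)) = -14.59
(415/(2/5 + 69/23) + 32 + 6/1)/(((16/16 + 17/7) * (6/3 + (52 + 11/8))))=6349/7531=0.84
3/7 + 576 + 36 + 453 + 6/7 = 7464/7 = 1066.29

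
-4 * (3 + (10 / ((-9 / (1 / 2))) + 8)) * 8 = -3008 / 9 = -334.22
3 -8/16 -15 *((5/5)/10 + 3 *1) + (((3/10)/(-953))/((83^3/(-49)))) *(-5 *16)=-23976173660/544913011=-44.00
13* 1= 13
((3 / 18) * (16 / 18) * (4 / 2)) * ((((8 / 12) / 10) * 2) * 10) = 0.40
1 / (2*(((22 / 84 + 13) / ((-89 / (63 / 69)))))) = -2047 / 557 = -3.68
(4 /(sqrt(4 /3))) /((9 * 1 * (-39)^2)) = 0.00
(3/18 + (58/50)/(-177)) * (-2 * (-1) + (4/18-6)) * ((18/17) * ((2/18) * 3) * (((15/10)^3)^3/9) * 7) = -2410317/377600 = -6.38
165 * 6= 990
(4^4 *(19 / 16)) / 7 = 304 / 7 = 43.43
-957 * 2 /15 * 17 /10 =-5423 /25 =-216.92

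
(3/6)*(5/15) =1/6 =0.17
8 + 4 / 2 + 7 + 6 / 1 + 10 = 33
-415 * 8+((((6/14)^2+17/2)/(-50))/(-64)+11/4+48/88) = -11441294639/3449600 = -3316.70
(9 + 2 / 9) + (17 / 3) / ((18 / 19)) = 15.20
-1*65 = -65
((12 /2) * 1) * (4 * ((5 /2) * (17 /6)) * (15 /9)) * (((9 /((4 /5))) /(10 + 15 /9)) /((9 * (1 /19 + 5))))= 8075 /1344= 6.01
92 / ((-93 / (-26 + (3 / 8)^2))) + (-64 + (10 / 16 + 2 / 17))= -953053 / 25296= -37.68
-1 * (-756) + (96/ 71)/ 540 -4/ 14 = 16901606/ 22365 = 755.72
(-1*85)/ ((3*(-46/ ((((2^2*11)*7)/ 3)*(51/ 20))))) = 22253/ 138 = 161.25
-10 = -10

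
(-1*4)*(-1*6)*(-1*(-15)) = 360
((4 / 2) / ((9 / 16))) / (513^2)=32 / 2368521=0.00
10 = 10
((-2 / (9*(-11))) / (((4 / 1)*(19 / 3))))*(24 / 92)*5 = 5 / 4807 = 0.00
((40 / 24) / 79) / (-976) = -5 / 231312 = -0.00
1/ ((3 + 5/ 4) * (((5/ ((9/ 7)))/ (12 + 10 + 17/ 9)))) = 172/ 119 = 1.45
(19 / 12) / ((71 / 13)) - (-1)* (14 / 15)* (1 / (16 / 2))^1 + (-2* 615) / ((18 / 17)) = -1236742 / 1065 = -1161.26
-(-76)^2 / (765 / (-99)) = 63536 / 85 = 747.48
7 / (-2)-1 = -4.50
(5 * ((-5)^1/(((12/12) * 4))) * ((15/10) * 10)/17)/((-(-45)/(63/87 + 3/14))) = -3175/27608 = -0.12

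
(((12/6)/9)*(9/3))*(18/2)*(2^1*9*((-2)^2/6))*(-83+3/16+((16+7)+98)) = 5499/2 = 2749.50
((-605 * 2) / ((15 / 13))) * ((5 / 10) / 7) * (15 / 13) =-605 / 7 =-86.43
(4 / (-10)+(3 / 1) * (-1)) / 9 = -17 / 45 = -0.38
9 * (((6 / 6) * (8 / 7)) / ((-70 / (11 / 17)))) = -396 / 4165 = -0.10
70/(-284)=-35/142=-0.25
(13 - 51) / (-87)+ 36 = 3170 / 87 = 36.44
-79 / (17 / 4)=-316 / 17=-18.59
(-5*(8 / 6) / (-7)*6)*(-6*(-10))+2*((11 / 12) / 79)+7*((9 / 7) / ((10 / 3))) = 2866589 / 8295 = 345.58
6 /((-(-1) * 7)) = 6 /7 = 0.86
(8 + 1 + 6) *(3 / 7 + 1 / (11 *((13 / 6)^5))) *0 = 0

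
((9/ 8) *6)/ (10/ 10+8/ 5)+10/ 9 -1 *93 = -41789/ 468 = -89.29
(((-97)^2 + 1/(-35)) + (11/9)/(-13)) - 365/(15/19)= 36636098/4095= 8946.54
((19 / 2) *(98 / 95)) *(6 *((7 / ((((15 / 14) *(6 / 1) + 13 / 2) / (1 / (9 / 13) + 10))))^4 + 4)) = 204026242015783432 / 2347270185627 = 86920.65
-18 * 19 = -342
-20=-20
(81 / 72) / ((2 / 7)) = 63 / 16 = 3.94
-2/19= -0.11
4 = 4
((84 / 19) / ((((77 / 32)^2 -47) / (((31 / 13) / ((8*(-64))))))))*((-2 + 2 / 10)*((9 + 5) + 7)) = -0.02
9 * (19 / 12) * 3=171 / 4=42.75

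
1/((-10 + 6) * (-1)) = 1/4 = 0.25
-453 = -453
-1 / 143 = -0.01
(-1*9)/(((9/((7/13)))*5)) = -7/65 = -0.11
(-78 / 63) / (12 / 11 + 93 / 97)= -27742 / 45927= -0.60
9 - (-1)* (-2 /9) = 79 /9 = 8.78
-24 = -24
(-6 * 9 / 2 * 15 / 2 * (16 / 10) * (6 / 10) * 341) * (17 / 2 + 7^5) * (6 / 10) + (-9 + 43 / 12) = -200647121441 / 300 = -668823738.14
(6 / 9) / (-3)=-2 / 9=-0.22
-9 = -9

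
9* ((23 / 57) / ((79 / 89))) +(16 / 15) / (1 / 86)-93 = 63596 / 22515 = 2.82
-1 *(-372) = 372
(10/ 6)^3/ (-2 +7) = 25/ 27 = 0.93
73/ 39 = 1.87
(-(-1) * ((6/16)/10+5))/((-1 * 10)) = -403/800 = -0.50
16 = 16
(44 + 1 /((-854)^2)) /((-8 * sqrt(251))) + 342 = 342 - 32089905 * sqrt(251) /1464466528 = 341.65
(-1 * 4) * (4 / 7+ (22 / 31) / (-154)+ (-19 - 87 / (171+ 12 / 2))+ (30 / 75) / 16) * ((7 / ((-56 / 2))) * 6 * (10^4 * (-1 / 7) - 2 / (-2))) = 290164252743 / 1792420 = 161884.07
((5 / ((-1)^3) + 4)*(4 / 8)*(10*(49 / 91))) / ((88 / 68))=-595 / 286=-2.08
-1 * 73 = -73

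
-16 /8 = -2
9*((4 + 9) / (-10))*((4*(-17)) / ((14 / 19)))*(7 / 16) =37791 / 80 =472.39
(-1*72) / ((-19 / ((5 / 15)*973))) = 23352 / 19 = 1229.05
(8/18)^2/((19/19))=16/81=0.20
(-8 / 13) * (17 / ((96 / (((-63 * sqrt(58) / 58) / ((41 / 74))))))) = 13209 * sqrt(58) / 61828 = 1.63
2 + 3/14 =31/14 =2.21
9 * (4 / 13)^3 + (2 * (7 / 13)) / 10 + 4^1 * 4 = 179823 / 10985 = 16.37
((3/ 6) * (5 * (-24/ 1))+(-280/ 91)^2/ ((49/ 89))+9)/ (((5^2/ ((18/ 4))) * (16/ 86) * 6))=-5.45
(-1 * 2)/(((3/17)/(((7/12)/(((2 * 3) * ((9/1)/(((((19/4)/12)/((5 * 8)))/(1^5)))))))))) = -2261/1866240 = -0.00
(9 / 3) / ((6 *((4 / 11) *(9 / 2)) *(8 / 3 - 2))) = 11 / 24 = 0.46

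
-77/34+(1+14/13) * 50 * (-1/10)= -12.65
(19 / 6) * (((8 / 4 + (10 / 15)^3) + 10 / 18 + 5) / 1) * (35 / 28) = 5035 / 162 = 31.08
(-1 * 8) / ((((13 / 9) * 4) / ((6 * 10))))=-1080 / 13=-83.08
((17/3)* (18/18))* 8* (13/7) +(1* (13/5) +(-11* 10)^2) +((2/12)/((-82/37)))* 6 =104924381/8610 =12186.34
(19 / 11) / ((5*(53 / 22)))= 38 / 265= 0.14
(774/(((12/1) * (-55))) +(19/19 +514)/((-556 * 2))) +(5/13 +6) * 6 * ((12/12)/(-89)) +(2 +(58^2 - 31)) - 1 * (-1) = 235916217947/70762120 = 3333.93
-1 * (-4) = 4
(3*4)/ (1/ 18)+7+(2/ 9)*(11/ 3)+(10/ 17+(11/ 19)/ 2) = 224.69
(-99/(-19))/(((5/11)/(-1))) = -1089/95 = -11.46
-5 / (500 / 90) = -0.90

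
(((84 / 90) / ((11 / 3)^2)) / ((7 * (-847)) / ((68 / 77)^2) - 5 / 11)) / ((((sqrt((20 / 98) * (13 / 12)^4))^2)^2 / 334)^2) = -163.16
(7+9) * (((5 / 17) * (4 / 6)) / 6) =80 / 153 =0.52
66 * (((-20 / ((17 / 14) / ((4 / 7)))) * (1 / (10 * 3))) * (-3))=1056 / 17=62.12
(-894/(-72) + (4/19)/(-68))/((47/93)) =1491565/60724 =24.56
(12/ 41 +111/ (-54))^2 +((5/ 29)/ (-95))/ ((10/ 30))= 930989219/ 300098844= 3.10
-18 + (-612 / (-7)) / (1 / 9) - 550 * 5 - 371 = -2352.14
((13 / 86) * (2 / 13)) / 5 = 1 / 215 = 0.00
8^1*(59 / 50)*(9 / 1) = 2124 / 25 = 84.96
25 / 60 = 5 / 12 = 0.42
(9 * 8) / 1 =72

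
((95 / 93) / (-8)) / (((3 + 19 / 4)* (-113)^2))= -95 / 73626054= -0.00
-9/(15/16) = -48/5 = -9.60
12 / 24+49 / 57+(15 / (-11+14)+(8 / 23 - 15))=-21743 / 2622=-8.29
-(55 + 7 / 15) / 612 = -208 / 2295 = -0.09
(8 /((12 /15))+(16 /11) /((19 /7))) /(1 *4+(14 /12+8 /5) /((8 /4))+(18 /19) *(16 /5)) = 132120 /105523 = 1.25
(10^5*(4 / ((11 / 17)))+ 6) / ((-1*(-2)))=3400033 / 11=309093.91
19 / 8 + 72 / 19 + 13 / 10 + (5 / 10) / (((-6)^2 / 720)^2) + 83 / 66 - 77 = 3303589 / 25080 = 131.72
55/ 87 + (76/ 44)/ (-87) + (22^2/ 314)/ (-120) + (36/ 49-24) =-3337406591/ 147244020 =-22.67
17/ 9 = 1.89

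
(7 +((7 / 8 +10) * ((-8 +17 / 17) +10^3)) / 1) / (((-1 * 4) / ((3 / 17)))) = -259341 / 544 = -476.73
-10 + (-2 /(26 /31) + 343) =4298 /13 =330.62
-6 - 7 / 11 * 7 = -115 / 11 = -10.45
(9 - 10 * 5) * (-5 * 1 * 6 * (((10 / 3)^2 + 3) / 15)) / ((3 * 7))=10414 / 189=55.10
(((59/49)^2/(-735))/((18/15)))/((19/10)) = -17405/20117979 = -0.00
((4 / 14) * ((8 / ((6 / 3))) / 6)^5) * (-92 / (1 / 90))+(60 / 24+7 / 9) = -308.26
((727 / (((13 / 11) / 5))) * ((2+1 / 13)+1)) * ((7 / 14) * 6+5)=12795200 / 169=75711.24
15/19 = 0.79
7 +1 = 8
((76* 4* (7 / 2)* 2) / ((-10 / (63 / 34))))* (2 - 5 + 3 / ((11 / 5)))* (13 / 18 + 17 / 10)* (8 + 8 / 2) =87677856 / 4675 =18754.62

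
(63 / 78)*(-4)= -42 / 13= -3.23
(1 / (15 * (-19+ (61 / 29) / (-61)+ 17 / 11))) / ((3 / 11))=-3509 / 251055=-0.01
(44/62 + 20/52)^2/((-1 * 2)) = -194481/324818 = -0.60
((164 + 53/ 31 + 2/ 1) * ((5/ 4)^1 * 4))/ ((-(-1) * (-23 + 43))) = 41.93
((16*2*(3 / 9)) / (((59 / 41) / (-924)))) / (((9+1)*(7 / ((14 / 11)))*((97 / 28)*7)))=-146944 / 28615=-5.14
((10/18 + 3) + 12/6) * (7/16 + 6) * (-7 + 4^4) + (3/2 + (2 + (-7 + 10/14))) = 8902.42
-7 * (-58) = 406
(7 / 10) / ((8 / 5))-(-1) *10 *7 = 1127 / 16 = 70.44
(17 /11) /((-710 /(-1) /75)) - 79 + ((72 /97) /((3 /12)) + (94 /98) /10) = -1406359048 /18560465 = -75.77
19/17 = 1.12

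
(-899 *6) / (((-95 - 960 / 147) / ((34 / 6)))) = 301.05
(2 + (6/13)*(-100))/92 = -287/598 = -0.48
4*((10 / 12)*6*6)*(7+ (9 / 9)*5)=1440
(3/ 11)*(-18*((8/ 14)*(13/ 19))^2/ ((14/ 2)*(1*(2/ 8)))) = -584064/ 1362053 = -0.43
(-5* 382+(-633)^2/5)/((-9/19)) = -7431641/45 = -165147.58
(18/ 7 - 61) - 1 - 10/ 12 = -2531/ 42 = -60.26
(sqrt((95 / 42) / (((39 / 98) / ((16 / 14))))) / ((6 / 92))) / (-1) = -92 * sqrt(2470) / 117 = -39.08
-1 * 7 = -7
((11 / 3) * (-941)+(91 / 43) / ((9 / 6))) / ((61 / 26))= -11567686 / 7869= -1470.03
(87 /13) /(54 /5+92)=435 /6682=0.07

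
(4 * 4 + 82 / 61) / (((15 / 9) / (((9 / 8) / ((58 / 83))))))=1185489 / 70760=16.75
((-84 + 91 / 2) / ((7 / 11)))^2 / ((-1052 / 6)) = -43923 / 2104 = -20.88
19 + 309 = 328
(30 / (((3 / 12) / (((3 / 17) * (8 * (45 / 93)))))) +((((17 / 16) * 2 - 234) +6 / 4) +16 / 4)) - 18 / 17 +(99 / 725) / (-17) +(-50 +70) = -383506777 / 3056600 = -125.47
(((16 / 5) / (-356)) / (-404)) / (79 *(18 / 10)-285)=-1 / 6418146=-0.00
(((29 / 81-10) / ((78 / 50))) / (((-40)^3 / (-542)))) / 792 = -19241 / 291133440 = -0.00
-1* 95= -95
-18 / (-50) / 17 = 9 / 425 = 0.02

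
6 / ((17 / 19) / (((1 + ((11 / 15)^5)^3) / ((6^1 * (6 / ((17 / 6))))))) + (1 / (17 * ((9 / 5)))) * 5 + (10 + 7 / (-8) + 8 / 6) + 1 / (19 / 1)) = 30842419194375588013968 / 112756601980794524139659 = 0.27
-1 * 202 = -202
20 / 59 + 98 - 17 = 4799 / 59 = 81.34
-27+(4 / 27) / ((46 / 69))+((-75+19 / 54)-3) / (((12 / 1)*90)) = -1565873 / 58320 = -26.85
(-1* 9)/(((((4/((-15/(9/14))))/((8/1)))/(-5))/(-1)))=2100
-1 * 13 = -13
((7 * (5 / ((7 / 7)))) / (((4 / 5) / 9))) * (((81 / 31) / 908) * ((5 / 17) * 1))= 637875 / 1914064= 0.33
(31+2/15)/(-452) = -467/6780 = -0.07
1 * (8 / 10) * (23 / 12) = 23 / 15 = 1.53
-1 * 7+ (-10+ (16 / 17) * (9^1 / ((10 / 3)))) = -1229 / 85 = -14.46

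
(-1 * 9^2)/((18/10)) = -45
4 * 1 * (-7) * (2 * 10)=-560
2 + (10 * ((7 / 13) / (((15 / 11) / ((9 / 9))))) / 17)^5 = 256297538132110 / 128105460519543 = 2.00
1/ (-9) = -1/ 9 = -0.11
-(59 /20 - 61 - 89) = 2941 /20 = 147.05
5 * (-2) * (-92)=920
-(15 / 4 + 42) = -183 / 4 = -45.75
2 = 2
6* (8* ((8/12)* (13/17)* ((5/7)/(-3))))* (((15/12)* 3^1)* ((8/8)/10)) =-2.18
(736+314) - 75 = 975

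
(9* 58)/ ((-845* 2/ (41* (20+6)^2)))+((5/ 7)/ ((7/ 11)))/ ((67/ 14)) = -20074526/ 2345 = -8560.57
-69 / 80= -0.86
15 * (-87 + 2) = -1275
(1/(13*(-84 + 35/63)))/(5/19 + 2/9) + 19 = 15394712/810329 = 19.00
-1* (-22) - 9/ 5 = 101/ 5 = 20.20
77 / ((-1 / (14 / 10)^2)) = -3773 / 25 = -150.92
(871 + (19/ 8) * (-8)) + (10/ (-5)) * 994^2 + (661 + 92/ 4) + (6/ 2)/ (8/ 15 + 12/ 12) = -45414283/ 23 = -1974534.04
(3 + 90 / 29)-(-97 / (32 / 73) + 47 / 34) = 3565413 / 15776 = 226.00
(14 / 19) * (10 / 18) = 0.41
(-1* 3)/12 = -1/4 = -0.25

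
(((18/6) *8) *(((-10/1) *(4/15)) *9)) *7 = -4032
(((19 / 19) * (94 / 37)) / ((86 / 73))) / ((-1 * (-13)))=3431 / 20683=0.17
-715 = -715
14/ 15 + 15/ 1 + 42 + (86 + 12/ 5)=439/ 3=146.33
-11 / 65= -0.17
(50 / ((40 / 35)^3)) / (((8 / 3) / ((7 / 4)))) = 180075 / 8192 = 21.98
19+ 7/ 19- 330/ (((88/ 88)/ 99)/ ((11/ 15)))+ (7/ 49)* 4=-3183762/ 133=-23938.06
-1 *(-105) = 105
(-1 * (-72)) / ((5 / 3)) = 216 / 5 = 43.20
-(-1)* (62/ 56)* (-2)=-2.21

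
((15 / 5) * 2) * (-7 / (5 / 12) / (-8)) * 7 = 88.20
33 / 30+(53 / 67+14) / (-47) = 24729 / 31490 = 0.79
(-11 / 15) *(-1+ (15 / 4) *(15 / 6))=-737 / 120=-6.14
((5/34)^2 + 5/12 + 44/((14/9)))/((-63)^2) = 174326/24087861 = 0.01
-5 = -5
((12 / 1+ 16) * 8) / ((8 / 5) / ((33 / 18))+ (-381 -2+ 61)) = -6160 / 8831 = -0.70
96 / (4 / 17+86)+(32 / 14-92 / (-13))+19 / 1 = 1966129 / 66703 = 29.48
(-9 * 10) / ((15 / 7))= -42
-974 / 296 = -487 / 148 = -3.29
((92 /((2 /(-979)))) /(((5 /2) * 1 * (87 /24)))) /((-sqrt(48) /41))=7385576 * sqrt(3) /435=29407.34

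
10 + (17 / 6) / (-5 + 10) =317 / 30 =10.57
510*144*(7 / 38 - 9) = -12301200 / 19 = -647431.58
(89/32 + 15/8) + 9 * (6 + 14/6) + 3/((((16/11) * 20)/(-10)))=629/8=78.62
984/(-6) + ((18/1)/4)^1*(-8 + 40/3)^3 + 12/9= 520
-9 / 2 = -4.50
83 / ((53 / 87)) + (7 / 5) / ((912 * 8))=263422451 / 1933440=136.25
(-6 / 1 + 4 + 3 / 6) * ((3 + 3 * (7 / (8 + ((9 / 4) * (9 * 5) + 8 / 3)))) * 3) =-38529 / 2686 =-14.34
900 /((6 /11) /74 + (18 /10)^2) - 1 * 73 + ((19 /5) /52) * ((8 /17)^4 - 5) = 24370100347743 /119587038220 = 203.79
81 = 81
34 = 34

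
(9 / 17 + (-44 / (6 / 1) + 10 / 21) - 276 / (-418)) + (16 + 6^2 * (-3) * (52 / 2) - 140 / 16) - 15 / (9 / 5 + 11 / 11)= -279726583 / 99484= -2811.77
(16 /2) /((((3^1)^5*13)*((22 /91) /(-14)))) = -392 /2673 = -0.15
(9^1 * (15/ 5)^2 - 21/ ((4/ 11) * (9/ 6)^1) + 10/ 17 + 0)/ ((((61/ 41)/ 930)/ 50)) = 1396511250/ 1037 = 1346683.94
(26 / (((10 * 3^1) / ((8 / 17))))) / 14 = 52 / 1785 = 0.03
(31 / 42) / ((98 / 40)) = 310 / 1029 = 0.30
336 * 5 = 1680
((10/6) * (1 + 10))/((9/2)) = 110/27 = 4.07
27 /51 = 9 /17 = 0.53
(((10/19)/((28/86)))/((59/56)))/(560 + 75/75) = 1720/628881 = 0.00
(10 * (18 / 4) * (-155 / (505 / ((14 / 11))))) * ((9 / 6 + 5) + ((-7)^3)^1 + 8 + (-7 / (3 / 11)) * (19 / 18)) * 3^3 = 168773.65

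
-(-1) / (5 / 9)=9 / 5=1.80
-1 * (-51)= 51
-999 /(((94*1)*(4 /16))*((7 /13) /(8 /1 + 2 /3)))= -225108 /329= -684.22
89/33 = 2.70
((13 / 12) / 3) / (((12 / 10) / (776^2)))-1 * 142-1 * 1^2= 4888819 / 27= 181067.37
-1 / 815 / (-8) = 1 / 6520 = 0.00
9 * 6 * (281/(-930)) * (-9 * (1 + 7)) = 182088/155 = 1174.76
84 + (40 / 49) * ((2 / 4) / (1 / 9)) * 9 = 5736 / 49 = 117.06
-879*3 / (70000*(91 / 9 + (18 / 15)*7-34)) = 23733 / 9758000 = 0.00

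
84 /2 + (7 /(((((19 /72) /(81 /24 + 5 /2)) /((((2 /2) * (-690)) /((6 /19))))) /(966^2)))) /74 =-158876806116 /37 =-4293967732.86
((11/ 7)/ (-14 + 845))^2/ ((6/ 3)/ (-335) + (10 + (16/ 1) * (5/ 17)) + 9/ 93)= 21361945/ 88393029602409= 0.00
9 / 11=0.82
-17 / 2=-8.50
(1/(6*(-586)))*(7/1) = -7/3516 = -0.00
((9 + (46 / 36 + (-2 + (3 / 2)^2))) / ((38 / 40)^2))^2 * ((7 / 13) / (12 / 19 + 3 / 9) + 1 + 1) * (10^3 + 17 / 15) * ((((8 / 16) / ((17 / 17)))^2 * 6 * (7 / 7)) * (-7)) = -5523359890458200 / 1509508143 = -3659046.10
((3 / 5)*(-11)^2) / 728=363 / 3640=0.10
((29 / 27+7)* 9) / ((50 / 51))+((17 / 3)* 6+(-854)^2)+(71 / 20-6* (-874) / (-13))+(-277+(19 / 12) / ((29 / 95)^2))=597568487677 / 819975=728764.28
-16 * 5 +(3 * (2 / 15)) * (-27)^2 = 1058 / 5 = 211.60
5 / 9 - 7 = -58 / 9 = -6.44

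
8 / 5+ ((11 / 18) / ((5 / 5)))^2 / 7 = 18749 / 11340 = 1.65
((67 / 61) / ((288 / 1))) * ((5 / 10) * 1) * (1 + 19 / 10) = 1943 / 351360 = 0.01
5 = 5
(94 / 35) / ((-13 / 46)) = -4324 / 455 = -9.50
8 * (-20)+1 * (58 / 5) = -742 / 5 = -148.40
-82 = -82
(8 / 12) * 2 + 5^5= 9379 / 3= 3126.33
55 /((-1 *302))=-55 /302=-0.18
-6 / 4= -3 / 2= -1.50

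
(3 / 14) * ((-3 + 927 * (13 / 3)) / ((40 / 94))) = 282987 / 140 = 2021.34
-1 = -1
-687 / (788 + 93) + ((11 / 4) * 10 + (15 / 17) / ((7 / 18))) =6078379 / 209678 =28.99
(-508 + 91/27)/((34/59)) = -803875/918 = -875.68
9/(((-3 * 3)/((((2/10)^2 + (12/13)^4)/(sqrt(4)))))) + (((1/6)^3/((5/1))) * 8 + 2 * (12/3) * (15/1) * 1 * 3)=13866163663/38557350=359.62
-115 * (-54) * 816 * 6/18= 1689120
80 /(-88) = -10 /11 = -0.91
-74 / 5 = -14.80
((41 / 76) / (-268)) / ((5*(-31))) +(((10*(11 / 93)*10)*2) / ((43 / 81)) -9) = 4827523283 / 135752720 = 35.56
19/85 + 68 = 5799/85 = 68.22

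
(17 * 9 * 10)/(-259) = -1530/259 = -5.91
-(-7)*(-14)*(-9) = 882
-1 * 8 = -8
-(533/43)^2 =-153.64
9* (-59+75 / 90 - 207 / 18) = -627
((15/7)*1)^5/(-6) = -253125/33614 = -7.53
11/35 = 0.31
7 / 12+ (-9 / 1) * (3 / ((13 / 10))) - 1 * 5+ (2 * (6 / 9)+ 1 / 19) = -70543 / 2964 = -23.80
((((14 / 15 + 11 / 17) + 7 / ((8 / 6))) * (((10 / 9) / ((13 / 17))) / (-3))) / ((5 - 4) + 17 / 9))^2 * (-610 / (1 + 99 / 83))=-1228767038035 / 3368370096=-364.80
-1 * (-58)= 58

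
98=98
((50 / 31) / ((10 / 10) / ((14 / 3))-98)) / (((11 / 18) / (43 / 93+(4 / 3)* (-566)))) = 294592200 / 14471699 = 20.36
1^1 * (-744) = -744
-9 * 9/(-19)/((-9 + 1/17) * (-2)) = 1377/5776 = 0.24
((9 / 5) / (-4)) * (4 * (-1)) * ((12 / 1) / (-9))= -12 / 5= -2.40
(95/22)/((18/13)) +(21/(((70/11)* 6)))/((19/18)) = 3.64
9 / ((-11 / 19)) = -15.55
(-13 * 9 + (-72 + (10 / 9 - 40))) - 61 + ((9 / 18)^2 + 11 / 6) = -10325 / 36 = -286.81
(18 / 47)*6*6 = 13.79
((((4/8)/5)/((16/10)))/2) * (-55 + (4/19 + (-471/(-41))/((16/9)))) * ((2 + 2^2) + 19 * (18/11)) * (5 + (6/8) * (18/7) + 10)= -7280664885/7677824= -948.27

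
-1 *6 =-6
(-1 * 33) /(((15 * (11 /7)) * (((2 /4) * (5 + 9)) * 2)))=-1 /10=-0.10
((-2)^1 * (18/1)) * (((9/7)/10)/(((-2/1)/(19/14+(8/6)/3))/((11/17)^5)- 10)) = 2961244737/12659320345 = 0.23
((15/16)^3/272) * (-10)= -16875/557056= -0.03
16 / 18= 8 / 9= 0.89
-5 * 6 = -30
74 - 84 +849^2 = 720791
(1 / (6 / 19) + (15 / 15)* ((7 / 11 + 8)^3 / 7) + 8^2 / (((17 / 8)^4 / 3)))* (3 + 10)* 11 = 6349215130661 / 424453722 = 14958.56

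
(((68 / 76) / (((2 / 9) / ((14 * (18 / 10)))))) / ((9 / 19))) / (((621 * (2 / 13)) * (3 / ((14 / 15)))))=10829 / 15525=0.70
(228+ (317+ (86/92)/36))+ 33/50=22591399/41400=545.69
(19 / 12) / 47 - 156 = -87965 / 564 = -155.97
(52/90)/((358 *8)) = 13/64440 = 0.00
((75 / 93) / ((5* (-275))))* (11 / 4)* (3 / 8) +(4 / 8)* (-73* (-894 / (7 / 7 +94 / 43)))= 10241.85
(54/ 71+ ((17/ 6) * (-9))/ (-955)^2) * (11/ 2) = 4.18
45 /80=0.56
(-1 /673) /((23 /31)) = -31 /15479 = -0.00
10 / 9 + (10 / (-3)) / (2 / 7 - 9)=820 / 549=1.49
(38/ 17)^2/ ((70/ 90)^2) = 116964/ 14161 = 8.26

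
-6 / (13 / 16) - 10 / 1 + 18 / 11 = -2252 / 143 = -15.75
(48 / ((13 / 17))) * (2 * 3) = 4896 / 13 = 376.62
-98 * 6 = -588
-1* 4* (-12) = 48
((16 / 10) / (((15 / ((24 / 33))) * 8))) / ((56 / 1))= 1 / 5775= 0.00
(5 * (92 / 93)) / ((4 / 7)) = 805 / 93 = 8.66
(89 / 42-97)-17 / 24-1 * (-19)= -4289 / 56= -76.59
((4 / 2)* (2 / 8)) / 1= 1 / 2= 0.50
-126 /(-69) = 42 /23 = 1.83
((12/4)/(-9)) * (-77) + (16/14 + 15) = 878/21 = 41.81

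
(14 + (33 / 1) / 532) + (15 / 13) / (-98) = 680201 / 48412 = 14.05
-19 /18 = -1.06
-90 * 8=-720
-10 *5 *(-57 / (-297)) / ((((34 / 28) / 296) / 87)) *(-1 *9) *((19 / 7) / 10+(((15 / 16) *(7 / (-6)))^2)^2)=1123983525255 / 360448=3118295.91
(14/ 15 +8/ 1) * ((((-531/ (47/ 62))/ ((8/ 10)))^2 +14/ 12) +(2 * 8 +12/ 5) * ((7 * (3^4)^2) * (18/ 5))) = 169116586647707/ 4970250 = 34025770.66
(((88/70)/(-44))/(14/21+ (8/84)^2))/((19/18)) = -567/14155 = -0.04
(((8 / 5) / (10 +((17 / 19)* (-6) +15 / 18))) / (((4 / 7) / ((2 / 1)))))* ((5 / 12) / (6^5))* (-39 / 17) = -247 / 1960848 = -0.00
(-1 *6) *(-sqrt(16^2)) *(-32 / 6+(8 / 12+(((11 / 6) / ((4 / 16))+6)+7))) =1504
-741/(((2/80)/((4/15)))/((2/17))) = -15808/17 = -929.88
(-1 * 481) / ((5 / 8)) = -3848 / 5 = -769.60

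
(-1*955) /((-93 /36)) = 11460 /31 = 369.68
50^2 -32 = 2468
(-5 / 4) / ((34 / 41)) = -205 / 136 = -1.51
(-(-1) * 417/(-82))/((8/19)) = -7923/656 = -12.08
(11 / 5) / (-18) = -11 / 90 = -0.12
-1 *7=-7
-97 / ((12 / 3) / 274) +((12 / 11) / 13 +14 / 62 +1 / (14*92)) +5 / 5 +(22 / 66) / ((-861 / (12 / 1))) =-4665472679729 / 702293592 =-6643.19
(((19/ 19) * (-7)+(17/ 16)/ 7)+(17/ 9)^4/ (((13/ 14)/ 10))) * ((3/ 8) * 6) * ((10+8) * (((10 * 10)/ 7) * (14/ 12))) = 31104738725/ 353808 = 87914.18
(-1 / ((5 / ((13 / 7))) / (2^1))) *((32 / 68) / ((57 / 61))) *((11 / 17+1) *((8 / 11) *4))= -1624064 / 906015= -1.79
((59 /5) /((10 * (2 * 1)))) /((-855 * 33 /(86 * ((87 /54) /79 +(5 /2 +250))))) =-20704457 /45592875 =-0.45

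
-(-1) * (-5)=-5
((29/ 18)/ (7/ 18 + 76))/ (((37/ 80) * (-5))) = -464/ 50875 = -0.01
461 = 461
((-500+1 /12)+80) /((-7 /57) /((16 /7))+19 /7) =-2680748 /16985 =-157.83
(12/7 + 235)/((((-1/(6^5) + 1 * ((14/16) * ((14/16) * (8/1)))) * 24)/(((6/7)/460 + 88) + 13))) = 43650858042/268378145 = 162.65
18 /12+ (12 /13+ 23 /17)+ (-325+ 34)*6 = -770063 /442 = -1742.22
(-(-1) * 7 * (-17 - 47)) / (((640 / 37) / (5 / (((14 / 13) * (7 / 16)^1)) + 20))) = -5550 / 7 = -792.86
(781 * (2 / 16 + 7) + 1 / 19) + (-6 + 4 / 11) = 9294717 / 1672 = 5559.04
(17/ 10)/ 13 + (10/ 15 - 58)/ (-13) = 1771/ 390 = 4.54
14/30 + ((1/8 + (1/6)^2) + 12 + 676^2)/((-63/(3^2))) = -164514559/2520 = -65283.56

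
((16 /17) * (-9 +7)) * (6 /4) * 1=-48 /17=-2.82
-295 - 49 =-344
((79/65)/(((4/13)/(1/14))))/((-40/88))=-869/1400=-0.62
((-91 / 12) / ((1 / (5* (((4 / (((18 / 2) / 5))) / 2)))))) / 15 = -455 / 162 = -2.81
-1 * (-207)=207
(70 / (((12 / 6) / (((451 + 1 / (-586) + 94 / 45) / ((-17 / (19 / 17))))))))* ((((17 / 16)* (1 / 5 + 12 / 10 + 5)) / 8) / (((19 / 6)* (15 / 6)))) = -111.94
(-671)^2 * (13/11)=532103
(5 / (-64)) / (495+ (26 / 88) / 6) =-165 / 1045544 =-0.00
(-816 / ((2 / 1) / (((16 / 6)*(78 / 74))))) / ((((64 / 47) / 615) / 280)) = -5365924200 / 37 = -145024978.38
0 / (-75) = 0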